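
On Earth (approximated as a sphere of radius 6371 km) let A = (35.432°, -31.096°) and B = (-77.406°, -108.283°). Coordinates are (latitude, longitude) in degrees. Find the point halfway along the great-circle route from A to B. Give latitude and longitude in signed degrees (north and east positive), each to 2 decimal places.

-24.02°, -44.93°

Central angle δ = 2.1251 rad. Interpolating on the sphere with fraction f = 0.5:
P = [sin((1−f)δ)·A + sin(fδ)·B] / sin δ = 1.0275·A + 1.0275·B in Cartesian coordinates,
giving P = (0.6466, -0.6451, -0.4071), i.e. latitude -24.02°, longitude -44.93°.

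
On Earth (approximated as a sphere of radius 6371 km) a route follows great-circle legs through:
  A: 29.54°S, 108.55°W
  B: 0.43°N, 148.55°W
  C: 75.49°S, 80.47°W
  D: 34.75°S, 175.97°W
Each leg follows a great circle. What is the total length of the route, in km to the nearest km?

21282 km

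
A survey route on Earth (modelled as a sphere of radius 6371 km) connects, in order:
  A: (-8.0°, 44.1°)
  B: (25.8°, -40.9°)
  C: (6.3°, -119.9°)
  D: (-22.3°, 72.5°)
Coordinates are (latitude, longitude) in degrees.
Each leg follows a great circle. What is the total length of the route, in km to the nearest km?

36296 km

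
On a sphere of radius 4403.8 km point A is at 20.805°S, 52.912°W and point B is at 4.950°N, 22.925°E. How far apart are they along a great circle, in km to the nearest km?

6043 km

Let φ₁ = -0.3631 rad, φ₂ = 0.0864 rad, and Δλ = 1.3236 rad.
cos c = sin φ₁ sin φ₂ + cos φ₁ cos φ₂ cos Δλ = (-0.3552)(0.0863) + (0.9348)(0.9963)(0.2447) = 0.19723,
so c = arccos(0.19723) = 1.37227 rad.
Distance = R·c = 4403.8 × 1.3723 ≈ 6043 km.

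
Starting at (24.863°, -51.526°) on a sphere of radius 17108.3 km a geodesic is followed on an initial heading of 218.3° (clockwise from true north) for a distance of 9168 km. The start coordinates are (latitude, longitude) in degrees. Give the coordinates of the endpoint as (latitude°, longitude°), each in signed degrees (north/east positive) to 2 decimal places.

Angular distance δ = d/R = 9168/17108.3 = 0.53588 rad; initial bearing θ = 3.8101 rad.
sin φ₂ = sin φ₁ cos δ + cos φ₁ sin δ cos θ = (0.4204)(0.8598) + (0.9073)(0.5106)(-0.7848) = -0.0021, so φ₂ = -0.12°.
Δλ = atan2(sin θ sin δ cos φ₁, cos δ − sin φ₁ sin φ₂) = atan2(-0.2871, 0.8607) = -18.449°.
λ₂ = -51.526° − 18.449° = -69.97°.

-0.12°, -69.97°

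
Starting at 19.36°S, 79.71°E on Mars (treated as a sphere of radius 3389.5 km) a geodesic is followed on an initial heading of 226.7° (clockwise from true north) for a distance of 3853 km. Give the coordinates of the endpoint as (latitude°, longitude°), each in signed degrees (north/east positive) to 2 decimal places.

Angular distance δ = d/R = 3853/3389.5 = 1.13675 rad; initial bearing θ = 3.9567 rad.
sin φ₂ = sin φ₁ cos δ + cos φ₁ sin δ cos θ = (-0.3315)(0.4205) + (0.9435)(0.9073)(-0.6858) = -0.7265, so φ₂ = -46.59°.
Δλ = atan2(sin θ sin δ cos φ₁, cos δ − sin φ₁ sin φ₂) = atan2(-0.6229, 0.1797) = -73.907°.
λ₂ = 79.710° − 73.907° = 5.80°.

-46.59°, 5.80°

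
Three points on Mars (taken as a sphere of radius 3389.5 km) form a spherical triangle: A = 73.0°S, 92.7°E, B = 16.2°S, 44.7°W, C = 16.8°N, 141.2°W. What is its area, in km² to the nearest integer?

25579854 km²

Side lengths (central angles): a = 1.7566, b = 2.0279, c = 1.5106 rad; semiperimeter s = 2.6475.
By l'Huilier's theorem, tan(E/4) = √[tan(s/2) tan((s−a)/2) tan((s−b)/2) tan((s−c)/2)], giving spherical excess E = 2.2265 rad.
Area = E·R² = 2.2265 × (3389.5)² ≈ 25579854 km².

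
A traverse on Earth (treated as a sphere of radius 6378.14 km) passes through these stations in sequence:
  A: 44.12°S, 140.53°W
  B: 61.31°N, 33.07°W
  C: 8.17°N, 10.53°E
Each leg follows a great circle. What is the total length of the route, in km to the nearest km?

21998 km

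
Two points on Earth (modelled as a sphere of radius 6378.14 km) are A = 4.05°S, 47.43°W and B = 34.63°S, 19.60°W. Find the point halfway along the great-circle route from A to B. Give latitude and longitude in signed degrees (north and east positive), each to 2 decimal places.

Central angle δ = 0.6982 rad. Interpolating on the sphere with fraction f = 0.5:
P = [sin((1−f)δ)·A + sin(fδ)·B] / sin δ = 0.5321·A + 0.5321·B in Cartesian coordinates,
giving P = (0.7715, -0.5378, -0.3400), i.e. latitude -19.87°, longitude -34.88°.

-19.87°, -34.88°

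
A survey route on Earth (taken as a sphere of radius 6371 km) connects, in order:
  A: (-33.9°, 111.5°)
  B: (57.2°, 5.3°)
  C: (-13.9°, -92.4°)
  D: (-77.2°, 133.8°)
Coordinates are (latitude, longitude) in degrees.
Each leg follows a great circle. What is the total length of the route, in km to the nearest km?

35290 km

Leg A→B: central angle 2.2071 rad, distance 14061.7 km.
Leg B→C: central angle 1.8467 rad, distance 11765.1 km.
Leg C→D: central angle 1.4853 rad, distance 9462.8 km.
Total: 14061.7 + 11765.1 + 9462.8 ≈ 35290 km.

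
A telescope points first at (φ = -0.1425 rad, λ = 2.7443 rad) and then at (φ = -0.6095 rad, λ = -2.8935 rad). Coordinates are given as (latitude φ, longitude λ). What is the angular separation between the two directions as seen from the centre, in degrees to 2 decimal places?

In radians: φ₁ = -0.1425, φ₂ = -0.6095, Δλ = 36.978° = 0.6454 rad.
Haversine: a = sin²(Δφ/2) + cos φ₁ cos φ₂ sin²(Δλ/2) = 0.0535 + (0.9899)(0.8199)(0.1006) = 0.13516.
Central angle c = 2·arcsin(√a) = 0.75294 rad.
So the angular separation is 43.14°.

43.14°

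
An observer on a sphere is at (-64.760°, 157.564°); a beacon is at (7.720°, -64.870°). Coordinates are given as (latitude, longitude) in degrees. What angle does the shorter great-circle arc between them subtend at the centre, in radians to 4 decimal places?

Let φ₁ = -1.1303 rad, φ₂ = 0.1347 rad, and Δλ = 2.4010 rad.
Haversine: a = sin²(Δφ/2) + cos φ₁ cos φ₂ sin²(Δλ/2) = 0.3495 + (0.4264)(0.9909)(0.8690) = 0.71668.
Central angle c = 2·arcsin(√a) = 2.01902 rad.
So the angular separation is 2.0190 rad.

2.0190 rad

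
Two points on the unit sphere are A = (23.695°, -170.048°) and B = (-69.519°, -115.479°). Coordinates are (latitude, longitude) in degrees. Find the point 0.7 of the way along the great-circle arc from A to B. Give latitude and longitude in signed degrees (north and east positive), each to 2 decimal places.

Central angle δ = 1.7627 rad. Interpolating on the sphere with fraction f = 0.7:
P = [sin((1−f)δ)·A + sin(fδ)·B] / sin δ = 0.5139·A + 0.9614·B in Cartesian coordinates,
giving P = (-0.6082, -0.3850, -0.6941), i.e. latitude -43.96°, longitude -147.67°.

-43.96°, -147.67°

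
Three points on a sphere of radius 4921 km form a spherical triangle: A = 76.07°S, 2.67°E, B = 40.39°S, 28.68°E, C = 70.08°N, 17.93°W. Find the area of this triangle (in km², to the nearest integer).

20691002 km²

Side lengths (central angles): a = 2.0163, b = 2.5603, c = 0.6539 rad; semiperimeter s = 2.6153.
By l'Huilier's theorem, tan(E/4) = √[tan(s/2) tan((s−a)/2) tan((s−b)/2) tan((s−c)/2)], giving spherical excess E = 0.8544 rad.
Area = E·R² = 0.8544 × (4921)² ≈ 20691002 km².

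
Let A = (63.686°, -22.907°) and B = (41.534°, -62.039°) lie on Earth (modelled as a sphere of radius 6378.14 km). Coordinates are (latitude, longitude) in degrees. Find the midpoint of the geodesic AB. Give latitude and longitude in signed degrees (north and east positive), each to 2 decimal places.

Central angle δ = 0.5515 rad. Interpolating on the sphere with fraction f = 0.5:
P = [sin((1−f)δ)·A + sin(fδ)·B] / sin δ = 0.5196·A + 0.5196·B in Cartesian coordinates,
giving P = (0.3946, -0.4332, 0.8103), i.e. latitude 54.13°, longitude -47.67°.

54.13°, -47.67°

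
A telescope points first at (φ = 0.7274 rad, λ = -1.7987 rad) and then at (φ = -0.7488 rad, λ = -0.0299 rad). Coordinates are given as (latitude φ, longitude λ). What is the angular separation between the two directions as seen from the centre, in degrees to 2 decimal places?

124.08°

With latitudes φ₁ = 41.677°, φ₂ = -42.903° and longitude difference Δλ = 101.345°:
cos c = sin φ₁ sin φ₂ + cos φ₁ cos φ₂ cos Δλ = (0.6649)(-0.6808) + (0.7469)(0.7325)(-0.1967) = -0.56028,
so c = arccos(-0.56028) = 2.16552 rad.
So the angular separation is 124.08°.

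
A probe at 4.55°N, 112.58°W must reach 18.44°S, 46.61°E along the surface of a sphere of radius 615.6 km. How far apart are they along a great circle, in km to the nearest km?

Let φ₁ = 0.0794 rad, φ₂ = -0.3218 rad, and Δλ = 2.7784 rad.
cos c = sin φ₁ sin φ₂ + cos φ₁ cos φ₂ cos Δλ = (0.0793)(-0.3163) + (0.9968)(0.9487)(-0.9348) = -0.90907,
so c = arccos(-0.90907) = 2.71183 rad.
Distance = R·c = 615.6 × 2.7118 ≈ 1669 km.

1669 km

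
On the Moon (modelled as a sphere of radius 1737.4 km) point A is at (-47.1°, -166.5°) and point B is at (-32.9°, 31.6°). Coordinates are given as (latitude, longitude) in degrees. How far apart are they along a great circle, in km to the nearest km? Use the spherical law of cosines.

2983 km

With latitudes φ₁ = -47.100°, φ₂ = -32.900° and longitude difference Δλ = -161.900°:
cos c = sin φ₁ sin φ₂ + cos φ₁ cos φ₂ cos Δλ = (-0.7325)(-0.5432) + (0.6807)(0.8396)(-0.9505) = -0.14537,
so c = arccos(-0.14537) = 1.71668 rad.
Distance = R·c = 1737.4 × 1.7167 ≈ 2983 km.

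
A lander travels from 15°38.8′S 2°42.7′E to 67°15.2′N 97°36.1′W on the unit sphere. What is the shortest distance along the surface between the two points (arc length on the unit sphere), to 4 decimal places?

1.8917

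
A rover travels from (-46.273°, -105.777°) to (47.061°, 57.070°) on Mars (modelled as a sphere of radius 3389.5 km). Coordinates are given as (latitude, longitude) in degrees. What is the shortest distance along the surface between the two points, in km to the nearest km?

9952 km

In radians: φ₁ = -0.8076, φ₂ = 0.8214, Δλ = 162.847° = 2.8422 rad.
Haversine: a = sin²(Δφ/2) + cos φ₁ cos φ₂ sin²(Δλ/2) = 0.5291 + (0.6912)(0.6812)(0.9778) = 0.98948.
Central angle c = 2·arcsin(√a) = 2.93610 rad.
Distance = R·c = 3389.5 × 2.9361 ≈ 9952 km.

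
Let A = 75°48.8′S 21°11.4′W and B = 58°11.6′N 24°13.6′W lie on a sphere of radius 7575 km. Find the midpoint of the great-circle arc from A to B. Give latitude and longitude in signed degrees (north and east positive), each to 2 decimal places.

Central angle δ = 2.3391 rad. Interpolating on the sphere with fraction f = 0.5:
P = [sin((1−f)δ)·A + sin(fδ)·B] / sin δ = 1.2802·A + 1.2802·B in Cartesian coordinates,
giving P = (0.9079, -0.3903, -0.1532), i.e. latitude -8.81°, longitude -23.26°.

-8.81°, -23.26°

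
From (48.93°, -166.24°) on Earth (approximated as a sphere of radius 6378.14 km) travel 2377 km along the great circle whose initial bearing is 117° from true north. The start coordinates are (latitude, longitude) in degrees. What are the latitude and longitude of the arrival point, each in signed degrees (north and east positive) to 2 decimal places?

Angular distance δ = d/R = 2377/6378.14 = 0.37268 rad; initial bearing θ = 2.0420 rad.
sin φ₂ = sin φ₁ cos δ + cos φ₁ sin δ cos θ = (0.7539)(0.9314) + (0.6570)(0.3641)(-0.4540) = 0.5936, so φ₂ = 36.41°.
Δλ = atan2(sin θ sin δ cos φ₁, cos δ − sin φ₁ sin φ₂) = atan2(0.2131, 0.4839) = 23.773°.
λ₂ = -166.240° + 23.773° = -142.47°.

36.41°, -142.47°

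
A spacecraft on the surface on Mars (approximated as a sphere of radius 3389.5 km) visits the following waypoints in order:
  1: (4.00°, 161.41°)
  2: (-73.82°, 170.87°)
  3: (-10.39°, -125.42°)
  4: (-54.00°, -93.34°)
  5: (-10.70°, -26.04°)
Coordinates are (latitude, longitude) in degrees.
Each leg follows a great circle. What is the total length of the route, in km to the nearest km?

15944 km

Leg 1→2: central angle 1.3621 rad, distance 4616.8 km.
Leg 2→3: central angle 1.2718 rad, distance 4310.6 km.
Leg 3→4: central angle 0.8818 rad, distance 2988.8 km.
Leg 4→5: central angle 1.1885 rad, distance 4028.3 km.
Total: 4616.8 + 4310.6 + 2988.8 + 4028.3 ≈ 15944 km.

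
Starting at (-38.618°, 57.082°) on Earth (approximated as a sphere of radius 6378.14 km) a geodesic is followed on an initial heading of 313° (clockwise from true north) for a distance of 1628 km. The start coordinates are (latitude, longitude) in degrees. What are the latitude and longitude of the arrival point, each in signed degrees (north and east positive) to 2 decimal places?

-27.99°, 45.01°

Angular distance δ = d/R = 1628/6378.14 = 0.25525 rad; initial bearing θ = 5.4629 rad.
sin φ₂ = sin φ₁ cos δ + cos φ₁ sin δ cos θ = (-0.6241)(0.9676) + (0.7813)(0.2525)(0.6820) = -0.4694, so φ₂ = -27.99°.
Δλ = atan2(sin θ sin δ cos φ₁, cos δ − sin φ₁ sin φ₂) = atan2(-0.1443, 0.6747) = -12.071°.
λ₂ = 57.082° − 12.071° = 45.01°.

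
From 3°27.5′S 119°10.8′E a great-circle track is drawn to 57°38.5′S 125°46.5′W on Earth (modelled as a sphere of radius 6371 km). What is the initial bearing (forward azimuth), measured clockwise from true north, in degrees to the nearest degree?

Δλ = 115.045° = 2.0079 rad.
y = sin Δλ · cos φ₂ = (0.9060)(0.5352) = 0.4849
x = cos φ₁ sin φ₂ − sin φ₁ cos φ₂ cos Δλ = (0.9982)(-0.8447) − (-0.0603)(0.5352)(-0.4233) = -0.8568
θ = atan2(y, x) = 150.49°, so the bearing is 150°.

150°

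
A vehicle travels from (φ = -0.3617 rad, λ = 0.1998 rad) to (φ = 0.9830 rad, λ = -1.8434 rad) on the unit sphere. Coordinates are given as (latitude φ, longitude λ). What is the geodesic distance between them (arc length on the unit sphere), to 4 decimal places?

2.1300

In radians: φ₁ = -0.3617, φ₂ = 0.9830, Δλ = -117.067° = -2.0432 rad.
Haversine: a = sin²(Δφ/2) + cos φ₁ cos φ₂ sin²(Δλ/2) = 0.3879 + (0.9353)(0.5545)(0.7275) = 0.76524.
Central angle c = 2·arcsin(√a) = 2.12996 rad.
On the unit sphere the arc length equals the central angle: 2.1300.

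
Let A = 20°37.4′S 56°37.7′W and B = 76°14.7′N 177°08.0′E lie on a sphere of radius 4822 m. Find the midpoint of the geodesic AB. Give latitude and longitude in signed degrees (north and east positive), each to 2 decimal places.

37.11°, -70.18°

Central angle δ = 2.0643 rad. Interpolating on the sphere with fraction f = 0.5:
P = [sin((1−f)δ)·A + sin(fδ)·B] / sin δ = 0.9747·A + 0.9747·B in Cartesian coordinates,
giving P = (0.2703, -0.7502, 0.6034), i.e. latitude 37.11°, longitude -70.18°.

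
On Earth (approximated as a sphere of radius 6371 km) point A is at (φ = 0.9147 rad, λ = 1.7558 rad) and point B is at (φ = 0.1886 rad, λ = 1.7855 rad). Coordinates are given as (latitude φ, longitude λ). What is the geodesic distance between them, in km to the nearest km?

In radians: φ₁ = 0.9147, φ₂ = 0.1886, Δλ = 1.702° = 0.0297 rad.
Haversine: a = sin²(Δφ/2) + cos φ₁ cos φ₂ sin²(Δλ/2) = 0.1261 + (0.6100)(0.9823)(0.0002) = 0.12625.
Central angle c = 2·arcsin(√a) = 0.72650 rad.
Distance = R·c = 6371 × 0.7265 ≈ 4629 km.

4629 km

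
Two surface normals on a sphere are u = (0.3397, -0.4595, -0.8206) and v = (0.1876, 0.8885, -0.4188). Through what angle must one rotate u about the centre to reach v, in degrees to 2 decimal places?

u·v = -0.0009; |u| = 1.0000, |v| = 1.0000.
cos θ = (u·v)/(|u||v|) = -0.0009, so θ = 90.05°.

90.05°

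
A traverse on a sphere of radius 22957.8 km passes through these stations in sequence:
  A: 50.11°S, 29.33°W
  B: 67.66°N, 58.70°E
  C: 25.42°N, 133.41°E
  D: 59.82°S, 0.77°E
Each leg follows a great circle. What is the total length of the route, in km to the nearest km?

Leg A→B: central angle 2.3480 rad, distance 53905.6 km.
Leg B→C: central angle 1.0615 rad, distance 24369.7 km.
Leg C→D: central angle 2.3167 rad, distance 53186.2 km.
Total: 53905.6 + 24369.7 + 53186.2 ≈ 131462 km.

131462 km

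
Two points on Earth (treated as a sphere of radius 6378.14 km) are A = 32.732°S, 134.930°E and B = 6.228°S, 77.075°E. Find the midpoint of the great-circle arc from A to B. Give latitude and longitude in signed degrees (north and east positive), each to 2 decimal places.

The central angle between A and B is δ = 1.0430 rad.
With f = 0.5, the slerp weights are sin((1−f)δ)/sin δ = 0.5767 and sin(fδ)/sin δ = 0.5767.
Weighted sum of the unit vectors: (0.5767)·(-0.5941,0.5956,-0.5407) + (0.5767)·(0.2224,0.9689,-0.1085) = (-0.2144, 0.9022, -0.3744).
Converting back: φ = atan2(z, √(x²+y²)) = -21.99°, λ = atan2(y, x) = 103.37°.

-21.99°, 103.37°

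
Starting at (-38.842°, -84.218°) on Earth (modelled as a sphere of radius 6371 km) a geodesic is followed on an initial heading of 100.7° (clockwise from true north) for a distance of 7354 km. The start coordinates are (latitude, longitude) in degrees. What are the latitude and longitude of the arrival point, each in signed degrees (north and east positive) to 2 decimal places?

Angular distance δ = d/R = 7354/6371 = 1.15429 rad; initial bearing θ = 1.7575 rad.
sin φ₂ = sin φ₁ cos δ + cos φ₁ sin δ cos θ = (-0.6272)(0.4046) + (0.7789)(0.9145)(-0.1857) = -0.3860, so φ₂ = -22.70°.
Δλ = atan2(sin θ sin δ cos φ₁, cos δ − sin φ₁ sin φ₂) = atan2(0.6999, 0.1625) = 76.930°.
λ₂ = -84.218° + 76.930° = -7.29°.

-22.70°, -7.29°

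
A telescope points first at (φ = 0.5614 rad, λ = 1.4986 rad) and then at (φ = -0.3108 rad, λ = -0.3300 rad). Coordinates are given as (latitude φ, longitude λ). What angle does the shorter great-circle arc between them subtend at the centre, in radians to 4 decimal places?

1.9480 rad

With latitudes φ₁ = 32.166°, φ₂ = -17.808° and longitude difference Δλ = -104.771°:
Haversine: a = sin²(Δφ/2) + cos φ₁ cos φ₂ sin²(Δλ/2) = 0.1784 + (0.8465)(0.9521)(0.6275) = 0.68415.
Central angle c = 2·arcsin(√a) = 1.94797 rad.
So the angular separation is 1.9480 rad.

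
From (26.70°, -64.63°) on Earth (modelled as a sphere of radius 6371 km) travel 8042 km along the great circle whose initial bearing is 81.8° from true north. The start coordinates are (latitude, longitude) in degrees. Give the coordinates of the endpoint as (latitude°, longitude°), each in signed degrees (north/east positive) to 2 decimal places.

14.94°, 12.80°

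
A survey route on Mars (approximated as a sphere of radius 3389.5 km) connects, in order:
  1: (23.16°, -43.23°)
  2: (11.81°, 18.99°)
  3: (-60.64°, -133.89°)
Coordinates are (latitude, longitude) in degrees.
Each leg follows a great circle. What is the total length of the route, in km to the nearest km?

Leg 1→2: central angle 1.0473 rad, distance 3549.7 km.
Leg 2→3: central angle 2.2212 rad, distance 7528.9 km.
Total: 3549.7 + 7528.9 ≈ 11079 km.

11079 km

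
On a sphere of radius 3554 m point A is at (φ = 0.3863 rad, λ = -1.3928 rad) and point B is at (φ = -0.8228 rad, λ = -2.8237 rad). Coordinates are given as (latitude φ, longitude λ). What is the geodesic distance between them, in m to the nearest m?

With latitudes φ₁ = 22.133°, φ₂ = -47.143° and longitude difference Δλ = -81.985°:
cos c = sin φ₁ sin φ₂ + cos φ₁ cos φ₂ cos Δλ = (0.3768)(-0.7331) + (0.9263)(0.6802)(0.1394) = -0.18833,
so c = arccos(-0.18833) = 1.76026 rad.
Distance = R·c = 3554 × 1.7603 ≈ 6256 m.

6256 m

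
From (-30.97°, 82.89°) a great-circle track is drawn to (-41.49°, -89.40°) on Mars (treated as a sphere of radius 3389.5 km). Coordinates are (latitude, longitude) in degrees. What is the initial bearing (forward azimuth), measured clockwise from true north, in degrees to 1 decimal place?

With φ₁ = -0.5405, φ₂ = -0.7241, Δλ = -3.0070 rad, the forward-azimuth formula gives
θ = atan2( sin Δλ cos φ₂ , cos φ₁ sin φ₂ − sin φ₁ cos φ₂ cos Δλ ) = atan2(-0.1005, -0.9500) = -173.96°.
Adding 360° brings this into [0°, 360°): 186.0°.

186.0°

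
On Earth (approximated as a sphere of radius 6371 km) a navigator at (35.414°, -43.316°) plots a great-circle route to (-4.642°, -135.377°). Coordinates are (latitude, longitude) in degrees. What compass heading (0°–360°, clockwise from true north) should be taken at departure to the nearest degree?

267°

Δλ = -92.061° = -1.6068 rad.
y = sin Δλ · cos φ₂ = (-0.9994)(0.9967) = -0.9961
x = cos φ₁ sin φ₂ − sin φ₁ cos φ₂ cos Δλ = (0.8150)(-0.0809) − (0.5795)(0.9967)(-0.0360) = -0.0452
θ = atan2(y, x) = -92.60°; adding 360° gives 267°.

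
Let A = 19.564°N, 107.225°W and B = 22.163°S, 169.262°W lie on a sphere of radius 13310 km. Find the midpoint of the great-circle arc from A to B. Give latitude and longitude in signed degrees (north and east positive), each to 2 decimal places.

The central angle between A and B is δ = 1.2840 rad.
With f = 0.5, the slerp weights are sin((1−f)δ)/sin δ = 0.6243 and sin(fδ)/sin δ = 0.6243.
Weighted sum of the unit vectors: (0.6243)·(-0.2790,-0.9000,0.3349) + (0.6243)·(-0.9099,-0.1726,-0.3772) = (-0.7422, -0.6696, -0.0265).
Converting back: φ = atan2(z, √(x²+y²)) = -1.52°, λ = atan2(y, x) = -137.95°.

-1.52°, -137.95°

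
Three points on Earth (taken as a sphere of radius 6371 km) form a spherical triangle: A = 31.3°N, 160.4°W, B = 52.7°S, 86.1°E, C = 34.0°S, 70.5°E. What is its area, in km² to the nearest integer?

32501179 km²

Side lengths (central angles): a = 0.3799, b = 2.3998, c = 2.2392 rad; semiperimeter s = 2.5095.
By l'Huilier's theorem, tan(E/4) = √[tan(s/2) tan((s−a)/2) tan((s−b)/2) tan((s−c)/2)], giving spherical excess E = 0.8007 rad.
Area = E·R² = 0.8007 × (6371)² ≈ 32501179 km².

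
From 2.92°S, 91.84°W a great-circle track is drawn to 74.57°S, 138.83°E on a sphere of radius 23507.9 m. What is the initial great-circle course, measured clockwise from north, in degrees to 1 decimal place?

192.0°

Δλ = -129.330° = -2.2572 rad.
y = sin Δλ · cos φ₂ = (-0.7735)(0.2661) = -0.2058
x = cos φ₁ sin φ₂ − sin φ₁ cos φ₂ cos Δλ = (0.9987)(-0.9640) − (-0.0509)(0.2661)(-0.6338) = -0.9713
θ = atan2(y, x) = -168.04°; adding 360° gives 192.0°.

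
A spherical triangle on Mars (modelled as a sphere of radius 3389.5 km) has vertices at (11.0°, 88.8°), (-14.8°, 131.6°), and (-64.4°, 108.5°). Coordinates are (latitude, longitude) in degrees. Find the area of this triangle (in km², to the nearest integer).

5226881 km²

Side lengths (central angles): a = 0.9089, b = 1.3415, c = 0.8663 rad; semiperimeter s = 1.5584.
By l'Huilier's theorem, tan(E/4) = √[tan(s/2) tan((s−a)/2) tan((s−b)/2) tan((s−c)/2)], giving spherical excess E = 0.4550 rad.
Area = E·R² = 0.4550 × (3389.5)² ≈ 5226881 km².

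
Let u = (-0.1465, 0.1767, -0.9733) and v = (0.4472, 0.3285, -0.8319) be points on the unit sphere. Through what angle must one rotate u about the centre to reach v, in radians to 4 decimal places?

0.6398 rad

u·v = 0.8022; |u| = 1.0000, |v| = 1.0000.
cos θ = (u·v)/(|u||v|) = 0.8022, so θ = 0.6398 rad.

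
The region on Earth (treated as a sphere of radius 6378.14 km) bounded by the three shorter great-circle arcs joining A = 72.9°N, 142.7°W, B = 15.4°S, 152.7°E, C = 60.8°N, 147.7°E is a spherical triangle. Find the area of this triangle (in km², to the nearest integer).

12117691 km²

Side lengths (central angles): a = 1.3318, b = 0.4857, c = 1.7034 rad; semiperimeter s = 1.7605.
By l'Huilier's theorem, tan(E/4) = √[tan(s/2) tan((s−a)/2) tan((s−b)/2) tan((s−c)/2)], giving spherical excess E = 0.2979 rad.
Area = E·R² = 0.2979 × (6378.14)² ≈ 12117691 km².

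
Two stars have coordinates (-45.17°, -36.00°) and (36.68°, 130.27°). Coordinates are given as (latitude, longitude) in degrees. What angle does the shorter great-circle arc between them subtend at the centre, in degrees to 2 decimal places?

166.63°

Let φ₁ = -0.7884 rad, φ₂ = 0.6402 rad, and Δλ = 2.9020 rad.
Haversine: a = sin²(Δφ/2) + cos φ₁ cos φ₂ sin²(Δλ/2) = 0.4291 + (0.7050)(0.8020)(0.9857) = 0.98644.
Central angle c = 2·arcsin(√a) = 2.90819 rad.
So the angular separation is 166.63°.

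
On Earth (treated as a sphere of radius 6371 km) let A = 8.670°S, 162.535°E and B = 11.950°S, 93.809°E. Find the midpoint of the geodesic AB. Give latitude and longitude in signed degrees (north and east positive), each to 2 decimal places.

Central angle δ = 1.1787 rad. Interpolating on the sphere with fraction f = 0.5:
P = [sin((1−f)δ)·A + sin(fδ)·B] / sin δ = 0.6015·A + 0.6015·B in Cartesian coordinates,
giving P = (-0.6063, 0.7656, -0.2152), i.e. latitude -12.43°, longitude 128.38°.

-12.43°, 128.38°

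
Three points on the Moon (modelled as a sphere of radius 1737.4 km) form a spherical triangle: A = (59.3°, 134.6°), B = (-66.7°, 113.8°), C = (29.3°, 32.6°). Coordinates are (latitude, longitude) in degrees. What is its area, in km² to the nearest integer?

6910314 km²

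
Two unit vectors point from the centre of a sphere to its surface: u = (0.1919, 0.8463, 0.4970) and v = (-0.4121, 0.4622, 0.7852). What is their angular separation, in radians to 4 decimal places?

0.7922 rad

u·v = 0.7023; |u| = 1.0000, |v| = 1.0000.
cos θ = (u·v)/(|u||v|) = 0.7023, so θ = 0.7922 rad.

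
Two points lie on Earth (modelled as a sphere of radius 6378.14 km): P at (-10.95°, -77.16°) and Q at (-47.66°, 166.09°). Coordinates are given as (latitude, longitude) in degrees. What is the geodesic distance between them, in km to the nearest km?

11026 km

Let φ₁ = -0.1911 rad, φ₂ = -0.8318 rad, and Δλ = -2.0377 rad.
cos c = sin φ₁ sin φ₂ + cos φ₁ cos φ₂ cos Δλ = (-0.1900)(-0.7392) + (0.9818)(0.6735)(-0.4501) = -0.15723,
so c = arccos(-0.15723) = 1.72868 rad.
Distance = R·c = 6378.14 × 1.7287 ≈ 11026 km.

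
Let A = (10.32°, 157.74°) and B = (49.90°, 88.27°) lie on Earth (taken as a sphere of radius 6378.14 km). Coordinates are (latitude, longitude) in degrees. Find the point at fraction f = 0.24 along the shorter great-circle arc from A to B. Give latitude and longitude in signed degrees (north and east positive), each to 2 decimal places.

22.68°, 146.23°

Central angle δ = 1.2033 rad. Interpolating on the sphere with fraction f = 0.24:
P = [sin((1−f)δ)·A + sin(fδ)·B] / sin δ = 0.8489·A + 0.3052·B in Cartesian coordinates,
giving P = (-0.7670, 0.5129, 0.3855), i.e. latitude 22.68°, longitude 146.23°.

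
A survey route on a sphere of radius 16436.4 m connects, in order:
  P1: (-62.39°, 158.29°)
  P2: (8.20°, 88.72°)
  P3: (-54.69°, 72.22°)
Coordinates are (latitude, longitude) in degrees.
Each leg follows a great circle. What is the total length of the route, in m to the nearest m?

43737 m

Leg P1→P2: central angle 1.5371 rad, distance 25263.7 m.
Leg P2→P3: central angle 1.1239 rad, distance 18473.4 m.
Total: 25263.7 + 18473.4 ≈ 43737 m.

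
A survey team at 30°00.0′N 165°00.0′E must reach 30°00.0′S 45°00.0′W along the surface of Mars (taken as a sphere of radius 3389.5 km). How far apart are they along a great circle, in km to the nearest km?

9116 km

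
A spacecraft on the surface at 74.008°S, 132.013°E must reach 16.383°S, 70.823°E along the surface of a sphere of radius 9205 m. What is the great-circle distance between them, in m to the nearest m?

With latitudes φ₁ = -74.008°, φ₂ = -16.383° and longitude difference Δλ = -61.190°:
cos c = sin φ₁ sin φ₂ + cos φ₁ cos φ₂ cos Δλ = (-0.9613)(-0.2821) + (0.2755)(0.9594)(0.4819) = 0.39852,
so c = arccos(0.39852) = 1.16090 rad.
Distance = R·c = 9205 × 1.1609 ≈ 10686 m.

10686 m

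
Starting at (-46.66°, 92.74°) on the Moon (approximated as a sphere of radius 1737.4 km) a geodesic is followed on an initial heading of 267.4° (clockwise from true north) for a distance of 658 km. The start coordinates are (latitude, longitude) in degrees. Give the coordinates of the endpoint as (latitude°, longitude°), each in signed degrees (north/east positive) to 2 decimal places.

Angular distance δ = d/R = 658/1737.4 = 0.37873 rad; initial bearing θ = 4.6670 rad.
sin φ₂ = sin φ₁ cos δ + cos φ₁ sin δ cos θ = (-0.7273)(0.9291) + (0.6863)(0.3697)(-0.0454) = -0.6873, so φ₂ = -43.41°.
Δλ = atan2(sin θ sin δ cos φ₁, cos δ − sin φ₁ sin φ₂) = atan2(-0.2535, 0.4293) = -30.562°.
λ₂ = 92.740° − 30.562° = 62.18°.

-43.41°, 62.18°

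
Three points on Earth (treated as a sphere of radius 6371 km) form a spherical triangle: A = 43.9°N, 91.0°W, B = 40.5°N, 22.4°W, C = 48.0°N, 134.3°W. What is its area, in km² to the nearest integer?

7678077 km²

Side lengths (central angles): a = 1.2736, b = 0.5233, c = 0.8629 rad; semiperimeter s = 1.3299.
By l'Huilier's theorem, tan(E/4) = √[tan(s/2) tan((s−a)/2) tan((s−b)/2) tan((s−c)/2)], giving spherical excess E = 0.1892 rad.
Area = E·R² = 0.1892 × (6371)² ≈ 7678077 km².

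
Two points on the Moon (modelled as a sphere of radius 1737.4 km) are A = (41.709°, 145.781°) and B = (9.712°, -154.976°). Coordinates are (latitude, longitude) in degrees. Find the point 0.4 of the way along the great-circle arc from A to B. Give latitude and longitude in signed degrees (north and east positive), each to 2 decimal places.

32.18°, 173.95°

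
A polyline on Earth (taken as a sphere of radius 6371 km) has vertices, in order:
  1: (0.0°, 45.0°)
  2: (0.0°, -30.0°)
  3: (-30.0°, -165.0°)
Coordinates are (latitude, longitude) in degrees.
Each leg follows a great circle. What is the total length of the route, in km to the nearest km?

Leg 1→2: central angle 1.3090 rad, distance 8339.6 km.
Leg 2→3: central angle 2.2299 rad, distance 14206.4 km.
Total: 8339.6 + 14206.4 ≈ 22546 km.

22546 km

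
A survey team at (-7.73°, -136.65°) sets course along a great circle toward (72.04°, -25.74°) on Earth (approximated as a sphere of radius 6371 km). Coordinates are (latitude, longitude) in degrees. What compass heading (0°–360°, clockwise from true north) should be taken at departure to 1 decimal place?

Δλ = 110.910° = 1.9357 rad.
y = sin Δλ · cos φ₂ = (0.9341)(0.3084) = 0.2880
x = cos φ₁ sin φ₂ − sin φ₁ cos φ₂ cos Δλ = (0.9909)(0.9513) − (-0.1345)(0.3084)(-0.3569) = 0.9278
θ = atan2(y, x) = 17.25°, so the bearing is 17.2°.

17.2°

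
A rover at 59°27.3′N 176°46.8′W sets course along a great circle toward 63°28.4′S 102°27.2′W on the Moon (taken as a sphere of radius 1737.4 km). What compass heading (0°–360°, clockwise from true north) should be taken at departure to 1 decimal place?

With φ₁ = 1.0377, φ₂ = -1.1078, Δλ = 1.2972 rad, the forward-azimuth formula gives
θ = atan2( sin Δλ cos φ₂ , cos φ₁ sin φ₂ − sin φ₁ cos φ₂ cos Δλ ) = atan2(0.4300, -0.5586) = 142.41°.
So the initial bearing is 142.4°.

142.4°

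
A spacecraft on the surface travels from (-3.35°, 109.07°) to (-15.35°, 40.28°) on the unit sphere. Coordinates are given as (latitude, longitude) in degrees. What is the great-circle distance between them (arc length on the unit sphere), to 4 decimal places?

1.1985

In radians: φ₁ = -0.0585, φ₂ = -0.2679, Δλ = -68.790° = -1.2006 rad.
cos c = sin φ₁ sin φ₂ + cos φ₁ cos φ₂ cos Δλ = (-0.0584)(-0.2647) + (0.9983)(0.9643)(0.3618) = 0.36375,
so c = arccos(0.36375) = 1.19850 rad.
On the unit sphere the arc length equals the central angle: 1.1985.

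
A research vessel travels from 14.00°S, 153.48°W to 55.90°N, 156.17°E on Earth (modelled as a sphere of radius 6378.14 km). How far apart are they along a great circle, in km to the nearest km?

9079 km

Let φ₁ = -0.2443 rad, φ₂ = 0.9756 rad, and Δλ = -0.8788 rad.
cos c = sin φ₁ sin φ₂ + cos φ₁ cos φ₂ cos Δλ = (-0.2419)(0.8281) + (0.9703)(0.5606)(0.6381) = 0.14679,
so c = arccos(0.14679) = 1.42347 rad.
Distance = R·c = 6378.14 × 1.4235 ≈ 9079 km.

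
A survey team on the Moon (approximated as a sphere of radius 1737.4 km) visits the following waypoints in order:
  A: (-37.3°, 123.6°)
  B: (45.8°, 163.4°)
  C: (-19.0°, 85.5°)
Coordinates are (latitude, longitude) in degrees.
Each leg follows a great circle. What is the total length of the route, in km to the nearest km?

5638 km

Leg A→B: central angle 1.5792 rad, distance 2743.6 km.
Leg B→C: central angle 1.6662 rad, distance 2894.8 km.
Total: 2743.6 + 2894.8 ≈ 5638 km.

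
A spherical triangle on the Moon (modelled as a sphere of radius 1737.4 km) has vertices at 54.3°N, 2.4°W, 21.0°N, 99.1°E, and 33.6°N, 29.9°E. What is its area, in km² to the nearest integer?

Side lengths (central angles): a = 1.0765, b = 0.5351, c = 1.3874 rad; semiperimeter s = 1.4994.
By l'Huilier's theorem, tan(E/4) = √[tan(s/2) tan((s−a)/2) tan((s−b)/2) tan((s−c)/2)], giving spherical excess E = 0.3059 rad.
Area = E·R² = 0.3059 × (1737.4)² ≈ 923256 km².

923256 km²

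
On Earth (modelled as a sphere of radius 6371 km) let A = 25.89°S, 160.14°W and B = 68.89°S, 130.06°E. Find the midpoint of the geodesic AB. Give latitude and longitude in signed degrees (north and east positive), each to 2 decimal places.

-51.78°, -178.41°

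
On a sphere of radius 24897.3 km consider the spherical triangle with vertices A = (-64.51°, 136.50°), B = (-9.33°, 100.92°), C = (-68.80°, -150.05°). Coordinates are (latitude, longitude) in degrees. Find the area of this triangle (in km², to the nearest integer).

25668350 km²

Side lengths (central angles): a = 1.5360, b = 0.4824, c = 1.0567 rad; semiperimeter s = 1.5375.
By l'Huilier's theorem, tan(E/4) = √[tan(s/2) tan((s−a)/2) tan((s−b)/2) tan((s−c)/2)], giving spherical excess E = 0.0414 rad.
Area = E·R² = 0.0414 × (24897.3)² ≈ 25668350 km².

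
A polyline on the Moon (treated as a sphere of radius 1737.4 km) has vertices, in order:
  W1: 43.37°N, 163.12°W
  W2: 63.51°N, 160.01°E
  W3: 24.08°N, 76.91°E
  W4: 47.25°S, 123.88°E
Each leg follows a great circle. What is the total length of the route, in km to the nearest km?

5383 km

Leg W1→W2: central angle 0.5074 rad, distance 881.6 km.
Leg W2→W3: central angle 1.1438 rad, distance 1987.3 km.
Leg W3→W4: central angle 1.4472 rad, distance 2514.4 km.
Total: 881.6 + 1987.3 + 2514.4 ≈ 5383 km.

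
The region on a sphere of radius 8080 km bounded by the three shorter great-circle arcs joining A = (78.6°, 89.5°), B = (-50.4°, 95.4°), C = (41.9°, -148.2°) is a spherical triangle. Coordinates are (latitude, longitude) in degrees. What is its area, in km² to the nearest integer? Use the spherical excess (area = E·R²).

152824320 km²

Side lengths (central angles): a = 2.3826, b = 0.9569, c = 2.2523 rad; semiperimeter s = 2.7959.
By l'Huilier's theorem, tan(E/4) = √[tan(s/2) tan((s−a)/2) tan((s−b)/2) tan((s−c)/2)], giving spherical excess E = 2.3408 rad.
Area = E·R² = 2.3408 × (8080)² ≈ 152824320 km².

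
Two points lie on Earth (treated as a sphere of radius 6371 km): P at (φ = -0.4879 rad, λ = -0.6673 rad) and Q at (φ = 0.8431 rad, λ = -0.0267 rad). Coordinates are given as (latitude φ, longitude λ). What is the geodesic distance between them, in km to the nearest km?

In radians: φ₁ = -0.4879, φ₂ = 0.8431, Δλ = 36.704° = 0.6406 rad.
Haversine: a = sin²(Δφ/2) + cos φ₁ cos φ₂ sin²(Δλ/2) = 0.3812 + (0.8833)(0.6652)(0.0991) = 0.43949.
Central angle c = 2·arcsin(√a) = 1.44948 rad.
Distance = R·c = 6371 × 1.4495 ≈ 9235 km.

9235 km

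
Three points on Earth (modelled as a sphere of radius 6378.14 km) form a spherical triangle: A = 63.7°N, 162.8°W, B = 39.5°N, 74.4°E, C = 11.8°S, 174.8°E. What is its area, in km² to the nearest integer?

Side lengths (central angles): a = 1.8405, b = 1.3514, c = 1.1756 rad; semiperimeter s = 2.1837.
By l'Huilier's theorem, tan(E/4) = √[tan(s/2) tan((s−a)/2) tan((s−b)/2) tan((s−c)/2)], giving spherical excess E = 1.1115 rad.
Area = E·R² = 1.1115 × (6378.14)² ≈ 45217561 km².

45217561 km²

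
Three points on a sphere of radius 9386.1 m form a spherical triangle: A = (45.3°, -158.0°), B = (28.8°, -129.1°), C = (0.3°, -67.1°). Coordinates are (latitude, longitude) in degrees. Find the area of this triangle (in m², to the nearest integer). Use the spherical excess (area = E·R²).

16328726 m²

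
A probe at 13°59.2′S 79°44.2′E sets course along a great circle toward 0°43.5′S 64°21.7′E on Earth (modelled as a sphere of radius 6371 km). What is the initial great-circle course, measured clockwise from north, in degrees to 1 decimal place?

With φ₁ = -0.2441, φ₂ = -0.0127, Δλ = -0.2683 rad, the forward-azimuth formula gives
θ = atan2( sin Δλ cos φ₂ , cos φ₁ sin φ₂ − sin φ₁ cos φ₂ cos Δλ ) = atan2(-0.2651, 0.2207) = -50.22°.
Adding 360° brings this into [0°, 360°): 309.8°.

309.8°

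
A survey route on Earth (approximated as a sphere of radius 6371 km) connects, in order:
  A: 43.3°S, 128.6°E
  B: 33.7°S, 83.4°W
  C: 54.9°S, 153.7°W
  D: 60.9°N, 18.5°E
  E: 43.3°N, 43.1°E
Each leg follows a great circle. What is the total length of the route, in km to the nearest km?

38397 km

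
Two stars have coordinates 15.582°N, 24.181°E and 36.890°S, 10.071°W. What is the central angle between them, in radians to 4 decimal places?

Let φ₁ = 0.2720 rad, φ₂ = -0.6439 rad, and Δλ = -0.5978 rad.
cos c = sin φ₁ sin φ₂ + cos φ₁ cos φ₂ cos Δλ = (0.2686)(-0.6003) + (0.9632)(0.7998)(0.8266) = 0.47554,
so c = arccos(0.47554) = 1.07522 rad.
So the angular separation is 1.0752 rad.

1.0752 rad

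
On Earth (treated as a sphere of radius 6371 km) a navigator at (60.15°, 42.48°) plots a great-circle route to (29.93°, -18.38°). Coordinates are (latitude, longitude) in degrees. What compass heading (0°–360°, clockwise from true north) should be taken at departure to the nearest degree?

261°

With φ₁ = 1.0498, φ₂ = 0.5224, Δλ = -1.0622 rad, the forward-azimuth formula gives
θ = atan2( sin Δλ cos φ₂ , cos φ₁ sin φ₂ − sin φ₁ cos φ₂ cos Δλ ) = atan2(-0.7569, -0.1177) = -98.84°.
Adding 360° brings this into [0°, 360°): 261°.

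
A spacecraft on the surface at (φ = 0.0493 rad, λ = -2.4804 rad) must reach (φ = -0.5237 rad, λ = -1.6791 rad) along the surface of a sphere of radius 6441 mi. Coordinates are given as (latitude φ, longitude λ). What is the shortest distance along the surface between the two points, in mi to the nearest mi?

6155 mi

In radians: φ₁ = 0.0493, φ₂ = -0.5237, Δλ = 45.911° = 0.8013 rad.
cos c = sin φ₁ sin φ₂ + cos φ₁ cos φ₂ cos Δλ = (0.0493)(-0.5001) + (0.9988)(0.8660)(0.6958) = 0.57715,
so c = arccos(0.57715) = 0.95557 rad.
Distance = R·c = 6441 × 0.9556 ≈ 6155 mi.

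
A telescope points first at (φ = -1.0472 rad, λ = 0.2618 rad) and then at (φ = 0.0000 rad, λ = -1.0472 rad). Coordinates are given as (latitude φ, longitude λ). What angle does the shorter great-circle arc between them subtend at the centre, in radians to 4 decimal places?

1.4410 rad

With latitudes φ₁ = -60.000°, φ₂ = 0.000° and longitude difference Δλ = -75.000°:
cos c = sin φ₁ sin φ₂ + cos φ₁ cos φ₂ cos Δλ = (-0.8660)(0.0000) + (0.5000)(1.0000)(0.2588) = 0.12941,
so c = arccos(0.12941) = 1.44102 rad.
So the angular separation is 1.4410 rad.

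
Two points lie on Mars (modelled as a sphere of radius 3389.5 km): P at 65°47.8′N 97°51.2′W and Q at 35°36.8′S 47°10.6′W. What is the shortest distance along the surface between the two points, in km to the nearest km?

6428 km

Let φ₁ = 1.1484 rad, φ₂ = -0.6216 rad, and Δλ = 0.8845 rad.
Haversine: a = sin²(Δφ/2) + cos φ₁ cos φ₂ sin²(Δλ/2) = 0.5989 + (0.4100)(0.8130)(0.1832) = 0.65996.
Central angle c = 2·arcsin(√a) = 1.89644 rad.
Distance = R·c = 3389.5 × 1.8964 ≈ 6428 km.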